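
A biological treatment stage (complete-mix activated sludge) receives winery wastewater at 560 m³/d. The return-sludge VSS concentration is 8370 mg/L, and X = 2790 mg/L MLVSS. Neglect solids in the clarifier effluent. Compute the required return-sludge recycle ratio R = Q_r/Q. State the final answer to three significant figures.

R ≈ 0.500

Solids balance on the clarifier gives (1+R)X = R·X_r, so R = X/(X_r − X) = 2790 / (8370 − 2790) = 0.5000.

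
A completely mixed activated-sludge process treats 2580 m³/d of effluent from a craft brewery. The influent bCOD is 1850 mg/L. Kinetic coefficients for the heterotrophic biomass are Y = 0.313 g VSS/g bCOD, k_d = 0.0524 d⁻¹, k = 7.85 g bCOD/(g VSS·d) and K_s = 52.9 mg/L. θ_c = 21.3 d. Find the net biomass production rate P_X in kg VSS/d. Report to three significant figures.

P_X ≈ 705 kg VSS/d

From the Monod/SRT balance for a CMAS, S = K_s·(1+k_d θ_c)/[θ_c·(Y k − k_d) − 1] = 52.9 × (1 + 0.0524 × 21.3) / [21.3 × (0.313 × 7.85 − 0.0524) − 1] = 111.9 / 50.22 = 2.229 mg/L.
Correct the yield for decay: Y_obs = Y/(1 + k_d θ_c) = 0.313 / (1 + 0.0524 × 21.3) = 0.313 / 2.116 = 0.1479.
Substrate removed = Q·(S₀ − S) = 2580 m³/d × (1850 − 2.23) g/m³ = 4.77×10^6 g/d = 4767 kg/d.
P_X = Y_obs · Q(S₀ − S) = 0.1479 × 4767 = 705.1 kg VSS/d.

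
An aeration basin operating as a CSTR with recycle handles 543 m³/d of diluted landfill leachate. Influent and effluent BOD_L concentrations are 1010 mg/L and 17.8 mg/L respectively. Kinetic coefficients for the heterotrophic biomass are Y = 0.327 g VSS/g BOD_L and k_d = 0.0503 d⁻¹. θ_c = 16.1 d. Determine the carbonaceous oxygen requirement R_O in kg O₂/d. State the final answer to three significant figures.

R_O ≈ 401 kg O₂/d

Correct the yield for decay: Y_obs = Y/(1 + k_d θ_c) = 0.327 / (1 + 0.0503 × 16.1) = 0.327 / 1.810 = 0.1807.
Mass of BOD_L removed per day: Q(S₀ − S) = 543 × 992.2 g/m³ = 538.8 kg/d.
P_X = Y_obs·Q·(S₀ − S) = 0.1807 × 538.8 = 97.34 kg VSS/d.
R_O = Q·ΔS − 1.42 P_X = 538.8 − 138.2 = 400.5 kg O₂/d.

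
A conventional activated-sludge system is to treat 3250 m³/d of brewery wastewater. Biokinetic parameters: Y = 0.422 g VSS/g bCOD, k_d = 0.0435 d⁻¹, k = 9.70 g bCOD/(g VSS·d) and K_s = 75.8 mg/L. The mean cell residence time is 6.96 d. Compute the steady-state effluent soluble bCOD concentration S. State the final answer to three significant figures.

From the Monod/SRT balance for a CMAS, S = K_s·(1+k_d θ_c)/[θ_c·(Y k − k_d) − 1] = 75.8 × (1 + 0.0435 × 6.96) / [6.96 × (0.422 × 9.70 − 0.0435) − 1] = 98.75 / 27.19 = 3.632 mg/L.

S ≈ 3.63 mg/L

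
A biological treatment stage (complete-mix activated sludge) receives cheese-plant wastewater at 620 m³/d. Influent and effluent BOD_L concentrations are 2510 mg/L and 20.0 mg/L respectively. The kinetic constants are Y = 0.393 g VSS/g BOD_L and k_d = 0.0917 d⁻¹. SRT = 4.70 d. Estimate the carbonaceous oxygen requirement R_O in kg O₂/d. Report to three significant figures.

Observed yield with endogenous decay: Y_obs = Y / (1 + k_d·θ_c) = 0.393 / (1 + 0.0917 × 4.70) = 0.393 / 1.431 = 0.2746 g VSS/g BOD_L.
Substrate removed = Q·(S₀ − S) = 620 m³/d × (2510 − 20.0) g/m³ = 1.54×10^6 g/d = 1544 kg/d.
Biomass synthesised: P_X = Y_obs × 1544 = 424.0 kg VSS/d.
R_O = Q·ΔS − 1.42 P_X = 1544 − 602.1 = 941.7 kg O₂/d.

R_O ≈ 942 kg O₂/d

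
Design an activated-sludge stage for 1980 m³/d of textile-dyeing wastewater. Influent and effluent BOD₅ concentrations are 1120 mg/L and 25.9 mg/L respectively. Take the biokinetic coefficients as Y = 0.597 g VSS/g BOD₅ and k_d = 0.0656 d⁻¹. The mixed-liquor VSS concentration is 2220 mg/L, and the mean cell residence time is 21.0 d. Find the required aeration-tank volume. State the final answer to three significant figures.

V ≈ 5150 m³

Steady-state biomass mass balance: V·X·(1 + k_d·θ_c) = Y·Q·(S₀ − S)·θ_c, so V = 0.597 × 1980 × (1120 − 25.9) × 21.0 / [2220 × (1 + 0.0656 × 21.0)] = 2.72×10^7 / 5278 = 5145 m³.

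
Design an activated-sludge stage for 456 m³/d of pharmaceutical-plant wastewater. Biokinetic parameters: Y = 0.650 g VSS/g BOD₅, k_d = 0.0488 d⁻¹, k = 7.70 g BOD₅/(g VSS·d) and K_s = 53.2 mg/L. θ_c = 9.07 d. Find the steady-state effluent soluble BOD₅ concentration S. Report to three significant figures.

S ≈ 1.75 mg/L

For a completely mixed reactor with recycle the Lawrence–McCarty relation gives S = K_s·(1 + k_d·θ_c) / [θ_c·(Y·k − k_d) − 1] = 53.2 × (1 + 0.0488 × 9.07) / [9.07 × (0.650 × 7.70 − 0.0488) − 1] = 76.75 / 43.95 = 1.746 mg/L.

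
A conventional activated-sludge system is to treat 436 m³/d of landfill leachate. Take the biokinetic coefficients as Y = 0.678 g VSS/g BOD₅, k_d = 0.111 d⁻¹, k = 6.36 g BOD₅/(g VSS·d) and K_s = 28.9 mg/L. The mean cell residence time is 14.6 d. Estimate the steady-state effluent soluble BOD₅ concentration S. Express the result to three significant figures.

S ≈ 1.26 mg/L

Effluent substrate depends only on kinetics and SRT: S = K_s(1 + k_d θ_c) / [θ_c(Yk − k_d) − 1] = 28.9 × (1 + 0.111 × 14.6) / [14.6 × (0.678 × 6.36 − 0.111) − 1] = 75.74 / 60.34 = 1.255 mg/L.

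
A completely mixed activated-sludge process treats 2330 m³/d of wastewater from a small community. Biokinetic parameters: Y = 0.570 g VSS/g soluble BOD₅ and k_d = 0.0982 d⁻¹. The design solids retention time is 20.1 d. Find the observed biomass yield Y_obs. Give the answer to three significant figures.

Y_obs ≈ 0.192 g VSS/g soluble BOD₅

Correct the yield for decay: Y_obs = Y/(1 + k_d θ_c) = 0.570 / (1 + 0.0982 × 20.1) = 0.570 / 2.974 = 0.1917.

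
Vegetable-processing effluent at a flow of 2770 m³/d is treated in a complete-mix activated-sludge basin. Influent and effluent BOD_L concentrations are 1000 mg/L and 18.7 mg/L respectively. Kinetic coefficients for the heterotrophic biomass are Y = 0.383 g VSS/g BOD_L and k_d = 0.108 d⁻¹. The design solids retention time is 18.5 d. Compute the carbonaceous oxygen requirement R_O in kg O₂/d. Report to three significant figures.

Correct the yield for decay: Y_obs = Y/(1 + k_d θ_c) = 0.383 / (1 + 0.108 × 18.5) = 0.383 / 2.998 = 0.1278.
Substrate removed = Q·(S₀ − S) = 2770 m³/d × (1000 − 18.7) g/m³ = 2.72×10^6 g/d = 2718 kg/d.
P_X = Y_obs·Q·(S₀ − S) = 0.1278 × 2718 = 347.3 kg VSS/d.
Carbonaceous O₂ demand = substrate oxidised − cell-mass equivalent = 2718 − 1.42 × 347.3 = 2225 kg O₂/d.

R_O ≈ 2230 kg O₂/d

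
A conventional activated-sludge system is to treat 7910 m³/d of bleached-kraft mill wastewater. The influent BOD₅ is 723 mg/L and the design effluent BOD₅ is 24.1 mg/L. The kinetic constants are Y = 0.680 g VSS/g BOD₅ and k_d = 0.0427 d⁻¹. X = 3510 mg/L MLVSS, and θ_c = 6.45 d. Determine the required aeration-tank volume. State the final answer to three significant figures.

Steady-state biomass mass balance: V·X·(1 + k_d·θ_c) = Y·Q·(S₀ − S)·θ_c, so V = 0.680 × 7910 × (723 − 24.1) × 6.45 / [3510 × (1 + 0.0427 × 6.45)] = 2.42×10^7 / 4477 = 5416 m³.

V ≈ 5420 m³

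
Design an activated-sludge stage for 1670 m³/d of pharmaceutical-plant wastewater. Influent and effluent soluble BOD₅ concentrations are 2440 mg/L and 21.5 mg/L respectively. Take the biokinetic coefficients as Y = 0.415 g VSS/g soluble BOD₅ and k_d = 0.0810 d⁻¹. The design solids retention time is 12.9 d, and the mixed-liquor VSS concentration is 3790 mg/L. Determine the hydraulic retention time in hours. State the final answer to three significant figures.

Rearranging the biomass balance for a CMAS with decay, V = Y·Q·ΔS·θ_c / [X·(1+k_d θ_c)] = 0.415 × 1670 × (2440 − 21.5) × 12.9 / [3790 × (1 + 0.0810 × 12.9)] = 2.16×10^7 / 7750 = 2790 m³.
HRT = V/Q = 2790 m³ / 1670 m³·d⁻¹ = 1.671 d × 24 = 40.09 h.

τ ≈ 40.1 h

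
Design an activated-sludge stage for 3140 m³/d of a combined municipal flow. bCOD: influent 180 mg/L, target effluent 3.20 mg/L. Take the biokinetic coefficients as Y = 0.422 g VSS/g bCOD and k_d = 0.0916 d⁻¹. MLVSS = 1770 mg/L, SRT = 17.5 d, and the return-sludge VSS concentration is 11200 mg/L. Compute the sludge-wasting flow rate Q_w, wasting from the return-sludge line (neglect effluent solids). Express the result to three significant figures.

Rearranging the biomass balance for a CMAS with decay, V = Y·Q·ΔS·θ_c / [X·(1+k_d θ_c)] = 0.422 × 3140 × (180 − 3.20) × 17.5 / [1770 × (1 + 0.0916 × 17.5)] = 4.1×10^6 / 4607 = 889.8 m³.
Wasting from the return line (neglecting effluent solids): Q_w = V·X / (θ_c·X_r) = 889.8 × 1770 / (17.5 × 11200) = 8.036 m³/d.

Q_w ≈ 8.04 m³/d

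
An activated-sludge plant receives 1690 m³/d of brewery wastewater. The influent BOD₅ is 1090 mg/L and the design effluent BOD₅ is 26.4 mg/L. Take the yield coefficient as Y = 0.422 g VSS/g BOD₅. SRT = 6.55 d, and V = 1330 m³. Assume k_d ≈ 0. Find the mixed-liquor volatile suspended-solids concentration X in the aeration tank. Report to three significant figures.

Without decay, X = Y Q (S₀−S) θ_c / V = 0.422 × 1690 × (1090 − 26.4) × 6.55 / 1330 = 3736 mg/L.

X ≈ 3740 mg/L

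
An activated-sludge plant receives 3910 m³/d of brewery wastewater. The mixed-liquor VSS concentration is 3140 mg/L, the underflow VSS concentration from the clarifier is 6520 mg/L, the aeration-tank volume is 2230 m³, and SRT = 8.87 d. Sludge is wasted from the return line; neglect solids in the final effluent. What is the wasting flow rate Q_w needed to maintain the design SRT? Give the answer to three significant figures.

Wasting from the return line (neglecting effluent solids): Q_w = V·X / (θ_c·X_r) = 2230 × 3140 / (8.87 × 6520) = 121.1 m³/d.

Q_w ≈ 121 m³/d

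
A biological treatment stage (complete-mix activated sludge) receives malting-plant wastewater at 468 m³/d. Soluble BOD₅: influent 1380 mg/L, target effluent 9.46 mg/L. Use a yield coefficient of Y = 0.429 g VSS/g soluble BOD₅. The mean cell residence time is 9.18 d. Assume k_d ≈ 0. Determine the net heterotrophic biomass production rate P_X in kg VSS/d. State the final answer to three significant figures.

With endogenous decay neglected, the observed yield equals the true yield: Y_obs = Y = 0.429 g VSS/g soluble BOD₅.
Substrate removed = Q·(S₀ − S) = 468 m³/d × (1380 − 9.46) g/m³ = 6.41×10^5 g/d = 641.4 kg/d.
Net biomass production P_X = Y_obs × Q·(S₀ − S) = 0.4290 × 641.4 = 275.2 kg VSS/d.

P_X ≈ 275 kg VSS/d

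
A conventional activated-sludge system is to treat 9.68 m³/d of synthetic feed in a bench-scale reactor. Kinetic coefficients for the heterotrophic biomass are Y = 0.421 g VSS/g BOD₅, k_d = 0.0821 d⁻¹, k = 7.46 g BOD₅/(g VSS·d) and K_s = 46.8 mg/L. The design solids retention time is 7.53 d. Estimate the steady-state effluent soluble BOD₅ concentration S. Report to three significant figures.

S ≈ 3.44 mg/L

Effluent substrate depends only on kinetics and SRT: S = K_s(1 + k_d θ_c) / [θ_c(Yk − k_d) − 1] = 46.8 × (1 + 0.0821 × 7.53) / [7.53 × (0.421 × 7.46 − 0.0821) − 1] = 75.73 / 22.03 = 3.438 mg/L.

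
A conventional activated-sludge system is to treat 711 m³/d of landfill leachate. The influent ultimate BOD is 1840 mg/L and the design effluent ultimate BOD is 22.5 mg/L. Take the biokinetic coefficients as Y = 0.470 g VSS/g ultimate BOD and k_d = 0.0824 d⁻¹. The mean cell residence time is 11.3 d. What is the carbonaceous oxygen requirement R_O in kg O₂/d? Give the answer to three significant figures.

The observed yield is Y_obs = Y/(1 + k_d·θ_c) = 0.470 / (1 + 0.0824 × 11.3) = 0.470 / 1.931 = 0.2434 g VSS per g ultimate BOD removed.
Mass of ultimate BOD removed per day: Q(S₀ − S) = 711 × 1818 g/m³ = 1292 kg/d.
P_X = Y_obs·Q·(S₀ − S) = 0.2434 × 1292 = 314.5 kg VSS/d.
R_O = Q·(S₀ − S) − 1.42·P_X = 1292 − 1.42 × 314.5 = 845.6 kg O₂/d.

R_O ≈ 846 kg O₂/d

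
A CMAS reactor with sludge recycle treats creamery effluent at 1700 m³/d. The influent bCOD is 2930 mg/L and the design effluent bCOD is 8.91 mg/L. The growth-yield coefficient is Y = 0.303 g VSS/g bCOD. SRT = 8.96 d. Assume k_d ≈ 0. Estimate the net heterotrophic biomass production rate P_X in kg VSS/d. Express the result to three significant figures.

No decay correction is needed, so Y_obs = Y = 0.303.
Substrate removed = Q·(S₀ − S) = 1700 m³/d × (2930 − 8.91) g/m³ = 4.97×10^6 g/d = 4966 kg/d.
P_X = Y_obs · Q(S₀ − S) = 0.3030 × 4966 = 1505 kg VSS/d.

P_X ≈ 1500 kg VSS/d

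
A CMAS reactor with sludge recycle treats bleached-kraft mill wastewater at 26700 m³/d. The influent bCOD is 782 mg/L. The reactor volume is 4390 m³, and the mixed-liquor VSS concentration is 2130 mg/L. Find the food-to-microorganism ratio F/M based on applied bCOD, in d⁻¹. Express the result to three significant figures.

F/M ≈ 2.23 d⁻¹

F/M = applied load / biomass = Q·S₀/(V·X) = 26700 × 782 / (4390 × 2130) = 2.233 d⁻¹.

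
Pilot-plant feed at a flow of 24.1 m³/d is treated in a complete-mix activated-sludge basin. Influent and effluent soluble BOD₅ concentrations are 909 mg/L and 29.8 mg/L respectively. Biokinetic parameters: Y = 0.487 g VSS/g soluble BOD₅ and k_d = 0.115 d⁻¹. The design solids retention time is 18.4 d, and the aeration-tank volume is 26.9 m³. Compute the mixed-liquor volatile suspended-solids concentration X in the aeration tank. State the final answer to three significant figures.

X ≈ 2270 mg/L

From V·X·(1 + k_d·θ_c) = Y·Q·(S₀ − S)·θ_c: X = 0.487 × 24.1 × (909 − 29.8) × 18.4 / [26.9 × (1 + 0.115 × 18.4)] = 2265 mg/L.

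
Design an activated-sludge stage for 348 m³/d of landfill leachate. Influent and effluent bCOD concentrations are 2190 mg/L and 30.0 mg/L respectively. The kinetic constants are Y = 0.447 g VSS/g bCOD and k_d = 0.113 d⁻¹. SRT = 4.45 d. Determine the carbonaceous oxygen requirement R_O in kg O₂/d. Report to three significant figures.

Correct the yield for decay: Y_obs = Y/(1 + k_d θ_c) = 0.447 / (1 + 0.113 × 4.45) = 0.447 / 1.503 = 0.2974.
Q·(S₀ − S) = 348 × (2190 − 30.0) × 10⁻³ = 751.7 kg/d removed.
Biomass synthesised: P_X = Y_obs × 751.7 = 223.6 kg VSS/d.
Carbonaceous O₂ demand = substrate oxidised − cell-mass equivalent = 751.7 − 1.42 × 223.6 = 434.2 kg O₂/d.

R_O ≈ 434 kg O₂/d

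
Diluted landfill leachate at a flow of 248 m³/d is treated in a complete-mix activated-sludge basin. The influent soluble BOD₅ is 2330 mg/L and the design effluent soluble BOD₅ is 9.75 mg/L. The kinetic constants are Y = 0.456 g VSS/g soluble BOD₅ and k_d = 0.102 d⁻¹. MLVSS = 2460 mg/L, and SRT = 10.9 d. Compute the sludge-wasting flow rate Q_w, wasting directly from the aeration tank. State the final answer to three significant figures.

Rearranging the biomass balance for a CMAS with decay, V = Y·Q·ΔS·θ_c / [X·(1+k_d θ_c)] = 0.456 × 248 × (2330 − 9.75) × 10.9 / [2460 × (1 + 0.102 × 10.9)] = 2.86×10^6 / 5195 = 550.5 m³.
With mixed-liquor wasting, θ_c = V/Q_w, so Q_w = V/θ_c = 550.5/10.9 = 50.51 m³/d.

Q_w ≈ 50.5 m³/d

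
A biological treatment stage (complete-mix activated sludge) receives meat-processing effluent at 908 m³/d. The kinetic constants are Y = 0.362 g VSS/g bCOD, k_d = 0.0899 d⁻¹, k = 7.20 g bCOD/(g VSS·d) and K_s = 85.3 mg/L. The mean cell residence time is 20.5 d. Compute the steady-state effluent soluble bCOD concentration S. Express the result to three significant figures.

S ≈ 4.79 mg/L

For a completely mixed reactor with recycle the Lawrence–McCarty relation gives S = K_s·(1 + k_d·θ_c) / [θ_c·(Y·k − k_d) − 1] = 85.3 × (1 + 0.0899 × 20.5) / [20.5 × (0.362 × 7.20 − 0.0899) − 1] = 242.5 / 50.59 = 4.794 mg/L.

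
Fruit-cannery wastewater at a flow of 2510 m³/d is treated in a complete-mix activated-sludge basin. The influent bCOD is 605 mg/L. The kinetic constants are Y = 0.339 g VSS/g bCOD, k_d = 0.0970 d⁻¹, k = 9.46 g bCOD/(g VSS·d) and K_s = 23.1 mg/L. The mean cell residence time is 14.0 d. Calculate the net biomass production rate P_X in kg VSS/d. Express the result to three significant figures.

Effluent substrate depends only on kinetics and SRT: S = K_s(1 + k_d θ_c) / [θ_c(Yk − k_d) − 1] = 23.1 × (1 + 0.0970 × 14.0) / [14.0 × (0.339 × 9.46 − 0.0970) − 1] = 54.47 / 42.54 = 1.280 mg/L.
Correct the yield for decay: Y_obs = Y/(1 + k_d θ_c) = 0.339 / (1 + 0.0970 × 14.0) = 0.339 / 2.358 = 0.1438.
Substrate removed = Q·(S₀ − S) = 2510 m³/d × (605 − 1.28) g/m³ = 1.52×10^6 g/d = 1515 kg/d.
So the net sludge growth is P_X = 0.1438 × 1515 = 217.9 kg VSS/d.

P_X ≈ 218 kg VSS/d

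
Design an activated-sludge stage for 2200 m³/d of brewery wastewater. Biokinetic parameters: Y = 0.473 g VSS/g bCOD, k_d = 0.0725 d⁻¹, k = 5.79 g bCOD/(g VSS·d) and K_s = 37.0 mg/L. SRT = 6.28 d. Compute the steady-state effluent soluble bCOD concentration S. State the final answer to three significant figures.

From the Monod/SRT balance for a CMAS, S = K_s·(1+k_d θ_c)/[θ_c·(Y k − k_d) − 1] = 37.0 × (1 + 0.0725 × 6.28) / [6.28 × (0.473 × 5.79 − 0.0725) − 1] = 53.85 / 15.74 = 3.420 mg/L.

S ≈ 3.42 mg/L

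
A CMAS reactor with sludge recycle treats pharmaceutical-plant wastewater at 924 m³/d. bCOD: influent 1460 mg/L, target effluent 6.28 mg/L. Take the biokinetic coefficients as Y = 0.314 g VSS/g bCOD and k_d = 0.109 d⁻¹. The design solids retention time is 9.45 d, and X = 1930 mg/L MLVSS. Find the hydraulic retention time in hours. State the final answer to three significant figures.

Steady-state biomass mass balance: V·X·(1 + k_d·θ_c) = Y·Q·(S₀ − S)·θ_c, so V = 0.314 × 924 × (1460 − 6.28) × 9.45 / [1930 × (1 + 0.109 × 9.45)] = 3.99×10^6 / 3918 = 1017 m³.
Hydraulic retention time τ = V/Q = 1017 / 924 = 1.101 d = 26.42 h.

τ ≈ 26.4 h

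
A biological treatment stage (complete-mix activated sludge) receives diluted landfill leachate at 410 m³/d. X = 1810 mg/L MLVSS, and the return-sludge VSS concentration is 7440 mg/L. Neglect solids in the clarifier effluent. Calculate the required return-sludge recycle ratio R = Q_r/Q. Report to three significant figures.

Mass balance around the secondary clarifier (neglecting effluent solids): R = X / (X_r − X) = 1810 / (7440 − 1810) = 0.3215.

R ≈ 0.321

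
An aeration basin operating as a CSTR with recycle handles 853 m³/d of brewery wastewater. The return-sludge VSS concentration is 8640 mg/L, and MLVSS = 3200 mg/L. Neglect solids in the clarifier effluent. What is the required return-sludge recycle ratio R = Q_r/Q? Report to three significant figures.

R = Q_r/Q = X/(X_r − X) = 3200 / (8640 − 3200) = 0.5882.

R ≈ 0.588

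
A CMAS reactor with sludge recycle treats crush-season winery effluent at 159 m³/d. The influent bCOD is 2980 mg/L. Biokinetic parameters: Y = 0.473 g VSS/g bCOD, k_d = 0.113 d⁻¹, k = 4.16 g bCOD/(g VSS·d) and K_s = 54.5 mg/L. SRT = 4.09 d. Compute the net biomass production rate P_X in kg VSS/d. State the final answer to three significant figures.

Effluent substrate depends only on kinetics and SRT: S = K_s(1 + k_d θ_c) / [θ_c(Yk − k_d) − 1] = 54.5 × (1 + 0.113 × 4.09) / [4.09 × (0.473 × 4.16 − 0.113) − 1] = 79.69 / 6.586 = 12.10 mg/L.
The observed yield is Y_obs = Y/(1 + k_d·θ_c) = 0.473 / (1 + 0.113 × 4.09) = 0.473 / 1.462 = 0.3235 g VSS per g bCOD removed.
Q·(S₀ − S) = 159 × (2980 − 12.1) × 10⁻³ = 471.9 kg/d removed.
P_X = Y_obs · Q(S₀ − S) = 0.3235 × 471.9 = 152.7 kg VSS/d.

P_X ≈ 153 kg VSS/d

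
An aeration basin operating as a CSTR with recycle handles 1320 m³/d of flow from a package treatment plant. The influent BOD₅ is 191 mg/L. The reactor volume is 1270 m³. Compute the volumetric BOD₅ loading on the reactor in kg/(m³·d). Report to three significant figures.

Applied BOD₅ load per unit volume = Q·S₀/V = (1320 × 191/1000)/1270 = 0.1985 kg BOD₅·m⁻³·d⁻¹.

L_v ≈ 0.199 kg BOD₅/(m³·d)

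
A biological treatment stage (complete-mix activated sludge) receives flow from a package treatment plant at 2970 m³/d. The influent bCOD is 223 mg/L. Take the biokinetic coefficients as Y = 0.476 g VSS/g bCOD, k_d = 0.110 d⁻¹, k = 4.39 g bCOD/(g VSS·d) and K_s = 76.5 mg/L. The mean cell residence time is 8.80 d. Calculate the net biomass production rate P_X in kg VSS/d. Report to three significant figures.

For a completely mixed reactor with recycle the Lawrence–McCarty relation gives S = K_s·(1 + k_d·θ_c) / [θ_c·(Y·k − k_d) − 1] = 76.5 × (1 + 0.110 × 8.80) / [8.80 × (0.476 × 4.39 − 0.110) − 1] = 150.6 / 16.42 = 9.168 mg/L.
The observed yield is Y_obs = Y/(1 + k_d·θ_c) = 0.476 / (1 + 0.110 × 8.80) = 0.476 / 1.968 = 0.2419 g VSS per g bCOD removed.
Q·(S₀ − S) = 2970 × (223 − 9.17) × 10⁻³ = 635.1 kg/d removed.
P_X = Y_obs · Q(S₀ − S) = 0.2419 × 635.1 = 153.6 kg VSS/d.

P_X ≈ 154 kg VSS/d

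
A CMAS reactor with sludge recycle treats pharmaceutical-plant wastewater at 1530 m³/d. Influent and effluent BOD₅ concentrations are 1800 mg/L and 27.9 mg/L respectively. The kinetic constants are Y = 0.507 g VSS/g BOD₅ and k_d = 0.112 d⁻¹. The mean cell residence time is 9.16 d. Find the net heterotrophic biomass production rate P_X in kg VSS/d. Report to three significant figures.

Correct the yield for decay: Y_obs = Y/(1 + k_d θ_c) = 0.507 / (1 + 0.112 × 9.16) = 0.507 / 2.026 = 0.2503.
ΔS = 1800 − 27.9 = 1772 mg/L, so the substrate removal rate is 1530 × 1772/1000 = 2711 kg BOD₅/d.
So the net sludge growth is P_X = 0.2503 × 2711 = 678.5 kg VSS/d.

P_X ≈ 679 kg VSS/d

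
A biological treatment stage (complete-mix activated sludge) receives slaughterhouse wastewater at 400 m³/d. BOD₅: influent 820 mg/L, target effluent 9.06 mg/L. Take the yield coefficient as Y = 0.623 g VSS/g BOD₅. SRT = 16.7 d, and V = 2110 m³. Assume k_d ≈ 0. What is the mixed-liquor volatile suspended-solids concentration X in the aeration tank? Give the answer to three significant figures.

X ≈ 1600 mg/L

Without decay, X = Y Q (S₀−S) θ_c / V = 0.623 × 400 × (820 − 9.06) × 16.7 / 2110 = 1599 mg/L.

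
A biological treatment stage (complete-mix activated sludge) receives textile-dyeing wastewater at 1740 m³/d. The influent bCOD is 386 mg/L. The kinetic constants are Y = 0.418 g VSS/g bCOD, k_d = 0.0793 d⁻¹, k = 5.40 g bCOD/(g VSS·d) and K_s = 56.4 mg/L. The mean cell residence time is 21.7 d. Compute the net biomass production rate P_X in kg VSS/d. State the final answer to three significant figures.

P_X ≈ 102 kg VSS/d

For a completely mixed reactor with recycle the Lawrence–McCarty relation gives S = K_s·(1 + k_d·θ_c) / [θ_c·(Y·k − k_d) − 1] = 56.4 × (1 + 0.0793 × 21.7) / [21.7 × (0.418 × 5.40 − 0.0793) − 1] = 153.5 / 46.26 = 3.317 mg/L.
Correct the yield for decay: Y_obs = Y/(1 + k_d θ_c) = 0.418 / (1 + 0.0793 × 21.7) = 0.418 / 2.721 = 0.1536.
Q·(S₀ − S) = 1740 × (386 − 3.32) × 10⁻³ = 665.9 kg/d removed.
Net biomass production P_X = Y_obs × Q·(S₀ − S) = 0.1536 × 665.9 = 102.3 kg VSS/d.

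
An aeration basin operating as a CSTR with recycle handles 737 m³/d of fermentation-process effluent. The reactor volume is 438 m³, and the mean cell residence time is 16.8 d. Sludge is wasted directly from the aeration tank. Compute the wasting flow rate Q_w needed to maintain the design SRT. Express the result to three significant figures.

Wasting from the aeration tank: Q_w = V / θ_c = 438.0 / 16.8 = 26.07 m³/d.

Q_w ≈ 26.1 m³/d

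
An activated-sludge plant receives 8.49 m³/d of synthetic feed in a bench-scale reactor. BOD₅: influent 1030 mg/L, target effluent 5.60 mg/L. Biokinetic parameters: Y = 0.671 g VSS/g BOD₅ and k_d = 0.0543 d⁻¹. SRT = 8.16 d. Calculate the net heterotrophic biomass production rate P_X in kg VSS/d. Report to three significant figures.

P_X ≈ 4.04 kg VSS/d

Observed yield with endogenous decay: Y_obs = Y / (1 + k_d·θ_c) = 0.671 / (1 + 0.0543 × 8.16) = 0.671 / 1.443 = 0.4650 g VSS/g BOD₅.
Substrate removed = Q·(S₀ − S) = 8.49 m³/d × (1030 − 5.60) g/m³ = 8.7×10^3 g/d = 8.697 kg/d.
Biomass produced: P_X = Y_obs·Q·ΔS = 0.4650 × 8.697 ≈ 4.044 kg VSS/d.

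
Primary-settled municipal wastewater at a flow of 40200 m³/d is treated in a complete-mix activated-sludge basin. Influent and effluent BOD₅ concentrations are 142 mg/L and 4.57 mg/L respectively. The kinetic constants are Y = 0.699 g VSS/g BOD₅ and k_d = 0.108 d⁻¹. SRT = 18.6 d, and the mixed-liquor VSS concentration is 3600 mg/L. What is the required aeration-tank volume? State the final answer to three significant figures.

V ≈ 6630 m³

Steady-state biomass mass balance: V·X·(1 + k_d·θ_c) = Y·Q·(S₀ − S)·θ_c, so V = 0.699 × 40200 × (142 − 4.57) × 18.6 / [3600 × (1 + 0.108 × 18.6)] = 7.18×10^7 / 10832 = 6631 m³.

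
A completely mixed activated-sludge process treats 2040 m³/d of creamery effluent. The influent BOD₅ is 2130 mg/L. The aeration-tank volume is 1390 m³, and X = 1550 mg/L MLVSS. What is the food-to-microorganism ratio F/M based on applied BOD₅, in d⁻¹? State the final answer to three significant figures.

F/M ≈ 2.02 d⁻¹

Food-to-microorganism ratio F/M = Q S₀ / (V X) = 2040 × 2130 / (1390 × 1550) = 2.017 d⁻¹.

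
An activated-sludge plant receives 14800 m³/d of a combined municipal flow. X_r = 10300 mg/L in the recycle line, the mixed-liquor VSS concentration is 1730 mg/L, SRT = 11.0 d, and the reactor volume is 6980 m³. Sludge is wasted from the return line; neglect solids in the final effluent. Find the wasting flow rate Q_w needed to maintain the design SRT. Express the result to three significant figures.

Q_w ≈ 107 m³/d

Q_w = (V·X)/(θ_c X_r) = 6980 × 1730 / (11.0 × 10300) = 106.6 m³/d.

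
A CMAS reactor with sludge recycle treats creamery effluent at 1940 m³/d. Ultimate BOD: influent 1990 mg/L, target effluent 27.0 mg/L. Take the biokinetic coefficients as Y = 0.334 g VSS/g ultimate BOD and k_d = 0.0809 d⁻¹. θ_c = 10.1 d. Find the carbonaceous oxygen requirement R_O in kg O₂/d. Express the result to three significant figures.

R_O ≈ 2810 kg O₂/d

The observed yield is Y_obs = Y/(1 + k_d·θ_c) = 0.334 / (1 + 0.0809 × 10.1) = 0.334 / 1.817 = 0.1838 g VSS per g ultimate BOD removed.
Q·(S₀ − S) = 1940 × (1990 − 27.0) × 10⁻³ = 3808 kg/d removed.
Net sludge production P_X = 0.1838 × 3808 = 700.0 kg VSS/d.
R_O = Q·(S₀ − S) − 1.42·P_X = 3808 − 1.42 × 700.0 = 2814 kg O₂/d.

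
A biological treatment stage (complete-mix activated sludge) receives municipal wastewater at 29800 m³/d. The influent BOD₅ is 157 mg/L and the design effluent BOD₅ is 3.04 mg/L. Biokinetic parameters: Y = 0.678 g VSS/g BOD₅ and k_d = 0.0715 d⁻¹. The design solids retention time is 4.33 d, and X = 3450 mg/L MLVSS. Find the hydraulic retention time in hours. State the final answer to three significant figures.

τ ≈ 2.40 h

From the SRT design equation V = Y Q (S₀−S) θ_c / [X (1 + k_d θ_c)] = 0.678 × 29800 × (157 − 3.04) × 4.33 / [3450 × (1 + 0.0715 × 4.33)] = 1.35×10^7 / 4518 = 2981 m³.
HRT = V/Q = 2981 m³ / 29800 m³·d⁻¹ = 0.1000 d × 24 = 2.401 h.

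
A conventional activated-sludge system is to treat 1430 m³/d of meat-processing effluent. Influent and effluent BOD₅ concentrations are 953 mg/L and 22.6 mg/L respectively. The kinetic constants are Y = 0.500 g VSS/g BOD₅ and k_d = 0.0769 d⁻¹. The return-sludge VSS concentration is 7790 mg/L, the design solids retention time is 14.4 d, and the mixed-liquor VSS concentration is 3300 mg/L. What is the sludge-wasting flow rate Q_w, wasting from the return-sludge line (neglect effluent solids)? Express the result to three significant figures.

Q_w ≈ 40.5 m³/d

Rearranging the biomass balance for a CMAS with decay, V = Y·Q·ΔS·θ_c / [X·(1+k_d θ_c)] = 0.500 × 1430 × (953 − 22.6) × 14.4 / [3300 × (1 + 0.0769 × 14.4)] = 9.58×10^6 / 6954 = 1377 m³.
Wasting from the return line (neglecting effluent solids): Q_w = V·X / (θ_c·X_r) = 1377 × 3300 / (14.4 × 7790) = 40.52 m³/d.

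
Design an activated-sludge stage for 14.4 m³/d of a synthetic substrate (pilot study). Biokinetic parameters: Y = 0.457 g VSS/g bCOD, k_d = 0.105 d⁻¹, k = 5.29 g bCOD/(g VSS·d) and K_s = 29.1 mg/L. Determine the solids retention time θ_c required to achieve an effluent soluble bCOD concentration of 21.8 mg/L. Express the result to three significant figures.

θ_c ≈ 1.07 d

Specific growth rate at S = 21.8 mg/L: μ = YkS/(K_s+S) = 0.457·5.29·21.8/(29.1+21.8) = 1.035 d⁻¹.
1/θ_c = 1.035 − 0.105 = 0.9304 d⁻¹, so θ_c = 1.075 d.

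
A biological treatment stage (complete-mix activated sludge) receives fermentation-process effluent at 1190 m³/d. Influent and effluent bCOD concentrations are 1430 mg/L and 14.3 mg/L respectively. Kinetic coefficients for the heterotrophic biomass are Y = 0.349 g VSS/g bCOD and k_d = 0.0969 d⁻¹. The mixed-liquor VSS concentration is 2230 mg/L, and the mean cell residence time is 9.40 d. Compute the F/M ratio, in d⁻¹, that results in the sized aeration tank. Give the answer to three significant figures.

Rearranging the biomass balance for a CMAS with decay, V = Y·Q·ΔS·θ_c / [X·(1+k_d θ_c)] = 0.349 × 1190 × (1430 − 14.3) × 9.40 / [2230 × (1 + 0.0969 × 9.40)] = 5.53×10^6 / 4261 = 1297 m³.
F/M = Q·S₀ / (V·X) = 1190 × 1430 / (1297 × 2230) = 0.5884 g bCOD·(g VSS·d)⁻¹.

F/M ≈ 0.588 d⁻¹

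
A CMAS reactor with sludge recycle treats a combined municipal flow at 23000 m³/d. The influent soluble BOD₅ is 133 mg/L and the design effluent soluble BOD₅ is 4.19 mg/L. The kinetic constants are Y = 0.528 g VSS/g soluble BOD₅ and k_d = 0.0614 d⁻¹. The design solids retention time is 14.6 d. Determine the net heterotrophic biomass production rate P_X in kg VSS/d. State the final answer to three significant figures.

P_X ≈ 825 kg VSS/d

The observed yield is Y_obs = Y/(1 + k_d·θ_c) = 0.528 / (1 + 0.0614 × 14.6) = 0.528 / 1.896 = 0.2784 g VSS per g soluble BOD₅ removed.
Substrate removed = Q·(S₀ − S) = 23000 m³/d × (133 − 4.19) g/m³ = 2.96×10^6 g/d = 2963 kg/d.
Biomass produced: P_X = Y_obs·Q·ΔS = 0.2784 × 2963 ≈ 824.8 kg VSS/d.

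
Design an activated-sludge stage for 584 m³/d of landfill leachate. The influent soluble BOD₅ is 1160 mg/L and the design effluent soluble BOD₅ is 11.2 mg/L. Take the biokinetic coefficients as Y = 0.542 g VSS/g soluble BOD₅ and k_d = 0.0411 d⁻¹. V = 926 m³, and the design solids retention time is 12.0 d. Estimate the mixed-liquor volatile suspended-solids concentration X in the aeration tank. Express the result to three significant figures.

X ≈ 3160 mg/L

From V·X·(1 + k_d·θ_c) = Y·Q·(S₀ − S)·θ_c: X = 0.542 × 584 × (1160 − 11.2) × 12.0 / [926 × (1 + 0.0411 × 12.0)] = 3156 mg/L.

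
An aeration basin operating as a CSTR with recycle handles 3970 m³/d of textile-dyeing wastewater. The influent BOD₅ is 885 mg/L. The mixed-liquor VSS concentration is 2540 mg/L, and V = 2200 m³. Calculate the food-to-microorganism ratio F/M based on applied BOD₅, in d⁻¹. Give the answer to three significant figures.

F/M = applied load / biomass = Q·S₀/(V·X) = 3970 × 885 / (2200 × 2540) = 0.6287 d⁻¹.

F/M ≈ 0.629 d⁻¹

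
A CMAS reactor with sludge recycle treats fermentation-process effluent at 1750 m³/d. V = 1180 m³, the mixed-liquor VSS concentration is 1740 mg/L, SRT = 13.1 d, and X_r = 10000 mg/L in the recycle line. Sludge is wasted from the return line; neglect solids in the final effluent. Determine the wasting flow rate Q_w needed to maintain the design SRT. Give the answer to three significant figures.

Wasting from the return line (neglecting effluent solids): Q_w = V·X / (θ_c·X_r) = 1180 × 1740 / (13.1 × 10000) = 15.67 m³/d.

Q_w ≈ 15.7 m³/d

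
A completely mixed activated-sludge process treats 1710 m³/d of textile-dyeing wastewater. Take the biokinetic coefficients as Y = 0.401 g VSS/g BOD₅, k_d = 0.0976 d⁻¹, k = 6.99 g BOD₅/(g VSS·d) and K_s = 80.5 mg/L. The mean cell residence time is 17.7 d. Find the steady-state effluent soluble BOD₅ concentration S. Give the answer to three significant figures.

Effluent substrate depends only on kinetics and SRT: S = K_s(1 + k_d θ_c) / [θ_c(Yk − k_d) − 1] = 80.5 × (1 + 0.0976 × 17.7) / [17.7 × (0.401 × 6.99 − 0.0976) − 1] = 219.6 / 46.89 = 4.683 mg/L.

S ≈ 4.68 mg/L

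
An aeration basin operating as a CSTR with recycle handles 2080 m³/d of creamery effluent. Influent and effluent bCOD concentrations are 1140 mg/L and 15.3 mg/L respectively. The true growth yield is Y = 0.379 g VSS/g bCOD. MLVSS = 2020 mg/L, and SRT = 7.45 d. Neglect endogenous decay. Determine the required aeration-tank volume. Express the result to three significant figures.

V ≈ 3270 m³

V·X = Y·Q·ΔS·θ_c gives V = 0.379 × 2080 × (1140 − 15.3) × 7.45 / 2020 = 3270 m³.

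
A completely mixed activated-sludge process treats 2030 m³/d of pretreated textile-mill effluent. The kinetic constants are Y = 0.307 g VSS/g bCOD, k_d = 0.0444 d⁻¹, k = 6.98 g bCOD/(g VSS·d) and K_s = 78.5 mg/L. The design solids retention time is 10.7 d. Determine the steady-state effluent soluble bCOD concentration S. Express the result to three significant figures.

S ≈ 5.40 mg/L

Effluent substrate depends only on kinetics and SRT: S = K_s(1 + k_d θ_c) / [θ_c(Yk − k_d) − 1] = 78.5 × (1 + 0.0444 × 10.7) / [10.7 × (0.307 × 6.98 − 0.0444) − 1] = 115.8 / 21.45 = 5.397 mg/L.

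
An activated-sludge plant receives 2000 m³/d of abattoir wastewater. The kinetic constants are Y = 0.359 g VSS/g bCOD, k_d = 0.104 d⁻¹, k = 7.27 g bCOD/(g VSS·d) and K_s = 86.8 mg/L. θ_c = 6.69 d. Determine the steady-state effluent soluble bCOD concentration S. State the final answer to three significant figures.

For a completely mixed reactor with recycle the Lawrence–McCarty relation gives S = K_s·(1 + k_d·θ_c) / [θ_c·(Y·k − k_d) − 1] = 86.8 × (1 + 0.104 × 6.69) / [6.69 × (0.359 × 7.27 − 0.104) − 1] = 147.2 / 15.76 = 9.337 mg/L.

S ≈ 9.34 mg/L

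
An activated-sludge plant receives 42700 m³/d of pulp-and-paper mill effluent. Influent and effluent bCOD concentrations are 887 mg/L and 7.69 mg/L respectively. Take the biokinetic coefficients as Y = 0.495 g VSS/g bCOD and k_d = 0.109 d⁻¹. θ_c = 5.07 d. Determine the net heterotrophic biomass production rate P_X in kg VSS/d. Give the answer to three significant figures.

P_X ≈ 12000 kg VSS/d

Y_obs = Y / (1 + k_d θ_c) = 0.495 / (1 + 0.109 × 5.07) = 0.495 / 1.553 = 0.3188.
Mass of bCOD removed per day: Q(S₀ − S) = 42700 × 879.3 g/m³ = 37547 kg/d.
P_X = Y_obs · Q(S₀ − S) = 0.3188 × 37547 = 11970 kg VSS/d.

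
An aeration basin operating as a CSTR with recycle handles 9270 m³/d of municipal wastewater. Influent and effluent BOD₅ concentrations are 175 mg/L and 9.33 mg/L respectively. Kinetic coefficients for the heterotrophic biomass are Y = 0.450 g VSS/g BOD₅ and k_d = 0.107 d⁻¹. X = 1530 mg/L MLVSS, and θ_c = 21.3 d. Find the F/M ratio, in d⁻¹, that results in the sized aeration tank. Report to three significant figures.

From the SRT design equation V = Y Q (S₀−S) θ_c / [X (1 + k_d θ_c)] = 0.450 × 9270 × (175 − 9.33) × 21.3 / [1530 × (1 + 0.107 × 21.3)] = 1.47×10^7 / 5017 = 2934 m³.
Food-to-microorganism ratio F/M = Q S₀ / (V X) = 9270 × 175 / (2934 × 1530) = 0.3614 d⁻¹.

F/M ≈ 0.361 d⁻¹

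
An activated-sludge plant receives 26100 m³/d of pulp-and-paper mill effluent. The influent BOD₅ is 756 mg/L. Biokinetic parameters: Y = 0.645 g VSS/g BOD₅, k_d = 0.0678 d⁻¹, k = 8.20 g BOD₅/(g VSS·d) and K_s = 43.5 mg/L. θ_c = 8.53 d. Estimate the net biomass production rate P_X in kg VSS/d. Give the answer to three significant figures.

From the Monod/SRT balance for a CMAS, S = K_s·(1+k_d θ_c)/[θ_c·(Y k − k_d) − 1] = 43.5 × (1 + 0.0678 × 8.53) / [8.53 × (0.645 × 8.20 − 0.0678) − 1] = 68.66 / 43.54 = 1.577 mg/L.
The observed yield is Y_obs = Y/(1 + k_d·θ_c) = 0.645 / (1 + 0.0678 × 8.53) = 0.645 / 1.578 = 0.4087 g VSS per g BOD₅ removed.
ΔS = 756 − 1.58 = 754.4 mg/L, so the substrate removal rate is 26100 × 754.4/1000 = 19690 kg BOD₅/d.
So the net sludge growth is P_X = 0.4087 × 19690 = 8047 kg VSS/d.

P_X ≈ 8050 kg VSS/d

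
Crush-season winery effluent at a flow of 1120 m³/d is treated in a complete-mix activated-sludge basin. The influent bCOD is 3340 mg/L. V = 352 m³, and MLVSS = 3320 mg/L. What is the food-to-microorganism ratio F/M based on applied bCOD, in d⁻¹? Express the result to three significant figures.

F/M ≈ 3.20 d⁻¹

F/M = applied load / biomass = Q·S₀/(V·X) = 1120 × 3340 / (352.0 × 3320) = 3.201 d⁻¹.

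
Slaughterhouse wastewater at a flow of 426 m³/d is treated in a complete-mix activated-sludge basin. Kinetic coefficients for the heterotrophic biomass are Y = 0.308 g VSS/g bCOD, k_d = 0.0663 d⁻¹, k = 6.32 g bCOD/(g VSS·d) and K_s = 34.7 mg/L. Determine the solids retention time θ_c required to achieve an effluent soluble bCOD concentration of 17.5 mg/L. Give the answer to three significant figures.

Specific growth rate at S = 17.5 mg/L: μ = YkS/(K_s+S) = 0.308·6.32·17.5/(34.7+17.5) = 0.6526 d⁻¹.
θ_c = 1/(μ − k_d) = 1/(0.6526 − 0.0663) = 1/0.5863 = 1.706 d.

θ_c ≈ 1.71 d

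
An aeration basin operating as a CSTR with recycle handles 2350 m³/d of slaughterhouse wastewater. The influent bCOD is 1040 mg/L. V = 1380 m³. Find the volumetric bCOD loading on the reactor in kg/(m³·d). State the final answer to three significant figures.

Volumetric loading L_v = Q·S₀ / V = 2350 × 1040 g/m³ / 1380 m³ = 1771 g/(m³·d) = 1.771 kg bCOD/(m³·d).

L_v ≈ 1.77 kg bCOD/(m³·d)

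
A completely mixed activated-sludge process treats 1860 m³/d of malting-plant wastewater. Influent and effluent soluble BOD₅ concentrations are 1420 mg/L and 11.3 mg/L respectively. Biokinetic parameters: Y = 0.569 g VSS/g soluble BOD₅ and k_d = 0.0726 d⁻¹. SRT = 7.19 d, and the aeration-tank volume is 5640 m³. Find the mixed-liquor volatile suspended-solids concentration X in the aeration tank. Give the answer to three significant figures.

X = Y·Q·ΔS·θ_c / [V·(1 + k_d θ_c)] = 0.569 × 1860 × (1420 − 11.3) × 7.19 / [5640 × (1 + 0.0726 × 7.19)] = 1249 mg/L.

X ≈ 1250 mg/L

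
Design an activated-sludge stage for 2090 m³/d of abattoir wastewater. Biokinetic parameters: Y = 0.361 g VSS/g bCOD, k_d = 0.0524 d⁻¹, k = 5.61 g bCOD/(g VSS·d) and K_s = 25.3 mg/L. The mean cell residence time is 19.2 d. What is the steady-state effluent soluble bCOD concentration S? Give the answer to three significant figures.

S ≈ 1.38 mg/L

For a completely mixed reactor with recycle the Lawrence–McCarty relation gives S = K_s·(1 + k_d·θ_c) / [θ_c·(Y·k − k_d) − 1] = 25.3 × (1 + 0.0524 × 19.2) / [19.2 × (0.361 × 5.61 − 0.0524) − 1] = 50.75 / 36.88 = 1.376 mg/L.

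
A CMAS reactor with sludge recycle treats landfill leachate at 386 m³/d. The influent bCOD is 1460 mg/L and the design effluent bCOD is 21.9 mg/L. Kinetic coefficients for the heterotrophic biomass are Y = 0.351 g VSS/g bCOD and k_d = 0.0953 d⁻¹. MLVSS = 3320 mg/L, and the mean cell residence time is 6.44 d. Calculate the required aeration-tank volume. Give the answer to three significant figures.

V ≈ 234 m³

Steady-state biomass mass balance: V·X·(1 + k_d·θ_c) = Y·Q·(S₀ − S)·θ_c, so V = 0.351 × 386 × (1460 − 21.9) × 6.44 / [3320 × (1 + 0.0953 × 6.44)] = 1.25×10^6 / 5358 = 234.2 m³.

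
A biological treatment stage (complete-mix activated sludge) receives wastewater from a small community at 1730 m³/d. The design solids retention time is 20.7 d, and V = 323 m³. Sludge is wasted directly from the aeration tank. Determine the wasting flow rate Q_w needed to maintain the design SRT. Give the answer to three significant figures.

Wasting from the aeration tank: Q_w = V / θ_c = 323.0 / 20.7 = 15.60 m³/d.

Q_w ≈ 15.6 m³/d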